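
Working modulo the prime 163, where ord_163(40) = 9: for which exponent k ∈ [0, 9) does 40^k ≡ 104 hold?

Successive powers of 40 modulo 163:
  40^0=1  40^1=40  40^2=133  40^3=104
So 40^3 ≡ 104 (mod 163), giving k = 3.

3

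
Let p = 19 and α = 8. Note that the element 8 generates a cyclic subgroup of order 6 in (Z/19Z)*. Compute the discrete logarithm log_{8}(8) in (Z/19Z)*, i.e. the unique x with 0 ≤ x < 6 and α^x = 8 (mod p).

1

Successive powers of 8 modulo 19:
  8^0=1  8^1=8
So 8^1 ≡ 8 (mod 19), giving x = 1.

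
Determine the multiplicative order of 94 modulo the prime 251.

The order of 94 must divide p − 1 = 250 = 2 · 5^3.
Divisors: 1, 2, 5, 10, 25, 50, 125, 250.
Check each in increasing order: 94^1 ≡ 94;  94^2 ≡ 51;  94^5 ≡ 20;  94^10 ≡ 149;  94^25 ≡ 1.
Smallest exponent giving 1 is 25.

25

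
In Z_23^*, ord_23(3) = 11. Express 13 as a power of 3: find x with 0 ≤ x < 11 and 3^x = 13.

5

Successive powers of 3 modulo 23:
  3^0=1  3^1=3  3^2=9  3^3=4  3^4=12  3^5=13
So 3^5 ≡ 13 (mod 23), giving x = 5.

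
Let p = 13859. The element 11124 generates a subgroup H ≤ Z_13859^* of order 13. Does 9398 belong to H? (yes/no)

no

⟨11124⟩ has order 13; its elements mod 13859 are {1, 2405, 2854, 3665, 4822, 5350, 5598, 6101, 10083, 10141, 10224, 10786, 11124}.
9398 is not in this set.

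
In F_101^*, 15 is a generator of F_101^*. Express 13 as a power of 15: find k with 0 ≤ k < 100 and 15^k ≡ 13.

62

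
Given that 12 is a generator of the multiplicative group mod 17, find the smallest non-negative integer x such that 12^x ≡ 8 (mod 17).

Successive powers of 12 modulo 17:
  12^0=1  12^1=12  12^2=8
So 12^2 ≡ 8 (mod 17), giving x = 2.

2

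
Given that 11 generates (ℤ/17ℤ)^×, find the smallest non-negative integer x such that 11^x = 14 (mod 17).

15

Successive powers of 11 modulo 17:
  11^0=1  11^1=11  11^2=2  11^3=5  11^4=4  11^5=10
  11^6=8  11^7=3  11^8=16  11^9=6  11^10=15  11^11=12
  11^12=13  11^13=7  11^14=9  11^15=14
So 11^15 ≡ 14 (mod 17), giving x = 15.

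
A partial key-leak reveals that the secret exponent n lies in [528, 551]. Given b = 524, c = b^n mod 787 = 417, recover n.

Compute 524^528 mod 787 = 265, then multiply by 524 repeatedly:
  524^528=265  524^529=348  524^530=555  524^531=417
Found 417 at exponent 531.

531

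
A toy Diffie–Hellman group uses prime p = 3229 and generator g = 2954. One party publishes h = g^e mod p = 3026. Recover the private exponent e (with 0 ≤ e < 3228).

3203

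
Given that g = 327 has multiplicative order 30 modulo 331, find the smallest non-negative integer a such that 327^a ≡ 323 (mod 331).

24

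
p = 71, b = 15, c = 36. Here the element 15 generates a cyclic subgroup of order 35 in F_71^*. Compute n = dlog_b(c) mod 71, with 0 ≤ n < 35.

Successive powers of 15 modulo 71:
  15^0=1  15^1=15  15^2=12  15^3=38  15^4=2  15^5=30
  15^6=24  15^7=5  15^8=4  15^9=60  15^10=48  15^11=10
  15^12=8  15^13=49  15^14=25  15^15=20  15^16=16  15^17=27
  15^18=50  15^19=40  15^20=32  15^21=54  15^22=29  15^23=9
  15^24=64  15^25=37  15^26=58  15^27=18  15^28=57  15^29=3
  15^30=45  15^31=36
So 15^31 ≡ 36 (mod 71), giving n = 31.

31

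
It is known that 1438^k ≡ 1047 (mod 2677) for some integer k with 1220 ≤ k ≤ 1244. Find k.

Compute 1438^1220 mod 2677 = 1193, then multiply by 1438 repeatedly:
  1438^1220=1193  1438^1221=2254  1438^1222=2082  1438^1223=1030  1438^1224=759
  1438^1225=1903  1438^1226=620  1438^1227=119  1438^1228=2471  1438^1229=919
  1438^1230=1761  1438^1231=2553  1438^1232=1047
Found 1047 at exponent 1232.

1232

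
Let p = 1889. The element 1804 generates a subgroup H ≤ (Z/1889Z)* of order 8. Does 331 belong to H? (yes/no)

⟨1804⟩ has order 8; its elements mod 1889 are {1, 85, 200, 331, 1558, 1689, 1804, 1888}.
331 is in this set.

yes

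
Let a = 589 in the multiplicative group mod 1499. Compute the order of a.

1498

The order of 589 must divide p − 1 = 1498 = 2 · 7 · 107.
Divisors: 1, 2, 7, 14, 107, 214, 749, 1498.
Check each in increasing order: 589^1 ≡ 589;  589^2 ≡ 652;  589^7 ≡ 76;  589^14 ≡ 1279;  589^107 ≡ 1183;  589^214 ≡ 922;  589^749 ≡ 1498;  589^1498 ≡ 1.
Smallest exponent giving 1 is 1498.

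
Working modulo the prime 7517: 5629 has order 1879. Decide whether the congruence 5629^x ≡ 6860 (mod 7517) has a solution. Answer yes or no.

yes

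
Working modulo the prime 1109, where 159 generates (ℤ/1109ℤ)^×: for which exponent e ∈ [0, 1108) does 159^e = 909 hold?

335

Baby-step giant-step with m = ceil(sqrt(1108)) = 34.
Baby table (159^j mod 1109 for j=0..33):
  0:1  1:159  2:883  3:663  4:62  5:986  6:405  7:73
  8:517  9:137  10:712  11:90  12:1002  13:731  14:893  15:35
  16:20  17:962  18:1025  19:1061  20:131  21:867  22:337  23:351
  24:359  25:522  26:932  27:691  28:78  29:203  30:116  31:700
  32:400  33:387
Giant step factor: 159^(-34) ≡ 336 (mod 1109).
Scan 909·336^i mod 1109 for i = 0, 1, …:
  i=0: 909   i=1: 449   i=2: 40   i=3: 132
  i=4: 1101   i=5: 639   i=6: 667   i=7: 94
  i=8: 532   i=9: 203
Match at i=9, j=29: e = 9·34 + 29 = 335.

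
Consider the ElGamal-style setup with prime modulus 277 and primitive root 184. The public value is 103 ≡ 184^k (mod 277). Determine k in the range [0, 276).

91

Baby-step giant-step with m = ceil(sqrt(276)) = 17.
Baby table (184^j mod 277 for j=0..16):
  0:1  1:184  2:62  3:51  4:243  5:115  6:108  7:205
  8:48  9:245  10:206  11:232  12:30  13:257  14:198  15:145
  16:88
Giant step factor: 184^(-17) ≡ 11 (mod 277).
Scan 103·11^i mod 277 for i = 0, 1, …:
  i=0: 103   i=1: 25   i=2: 275   i=3: 255
  i=4: 35   i=5: 108
Match at i=5, j=6: k = 5·17 + 6 = 91.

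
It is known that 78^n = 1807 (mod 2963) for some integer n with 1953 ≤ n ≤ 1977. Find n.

1953

Compute 78^1953 mod 2963 = 1807, then multiply by 78 repeatedly:
  78^1953=1807
Found 1807 at exponent 1953.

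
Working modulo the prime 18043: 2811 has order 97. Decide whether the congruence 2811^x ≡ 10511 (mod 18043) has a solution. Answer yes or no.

10511 ∈ ⟨2811⟩ iff 10511^97 ≡ 1 (mod 18043), since |⟨2811⟩| = 97.
10511^97 mod 18043 = 14514.
Since 14514 ≠ 1, 10511 does not lie in the subgroup.

no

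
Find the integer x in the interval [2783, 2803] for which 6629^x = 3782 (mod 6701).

2785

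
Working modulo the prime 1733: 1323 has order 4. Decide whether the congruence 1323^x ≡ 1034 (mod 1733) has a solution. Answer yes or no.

⟨1323⟩ has order 4; its elements mod 1733 are {1, 410, 1323, 1732}.
1034 is not in this set.

no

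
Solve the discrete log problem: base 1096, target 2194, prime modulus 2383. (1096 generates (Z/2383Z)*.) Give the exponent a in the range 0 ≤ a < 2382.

Baby-step giant-step with m = ceil(sqrt(2382)) = 49.
Baby table (1096^j mod 2383 for j=0..48):
  0:1  1:1096  2:184  3:1492  4:494  5:483  6:342  7:701
  8:970  9:302  10:2138  11:759  12:197  13:1442  14:503  15:815
  16:1998  17:2214  18:650  19:2266  20:450  21:2302  22:1778  23:1777
  24:681  25:497  26:1388  27:894  28:411  29:69  30:1751  31:781
  32:479  33:724  34:2348  35:2151  36:709  37:206  38:1774  39:2159
  40:2328  41:1678  42:1795  43:1345  44:1426  45:2031  46:254  47:1956
  48:1459
Giant step factor: 1096^(-49) ≡ 1846 (mod 2383).
Scan 2194·1846^i mod 2383 for i = 0, 1, …:
  i=0: 2194   i=1: 1407   i=2: 2235   i=3: 837
  i=4: 918   i=5: 315   i=6: 38   i=7: 1041
  i=8: 988   i=9: 853     …   i=41: 873
  i=42: 650
Match at i=42, j=18: a = 42·49 + 18 = 2076.

2076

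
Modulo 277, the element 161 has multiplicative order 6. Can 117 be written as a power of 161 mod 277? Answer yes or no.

117 ∈ ⟨161⟩ iff 117^6 ≡ 1 (mod 277), since |⟨161⟩| = 6.
117^6 mod 277 = 1.
Since 1 = 1, 117 lies in the subgroup.

yes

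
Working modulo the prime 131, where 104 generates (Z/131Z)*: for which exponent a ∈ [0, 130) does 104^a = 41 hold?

6

Baby-step giant-step with m = ceil(sqrt(130)) = 12.
Baby table (104^j mod 131 for j=0..11):
  0:1  1:104  2:74  3:98  4:105  5:47  6:41  7:72
  8:21  9:88  10:113  11:93
Giant step factor: 104^(-12) ≡ 125 (mod 131).
Scan 41·125^i mod 131 for i = 0, 1, …:
  i=0: 41
Match at i=0, j=6: a = 0·12 + 6 = 6.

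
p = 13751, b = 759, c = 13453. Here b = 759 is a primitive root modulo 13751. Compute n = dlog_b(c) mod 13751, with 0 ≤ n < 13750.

Baby-step giant-step with m = ceil(sqrt(13750)) = 118.
Baby table (759^j mod 13751 for j=0..117):
  0:1  1:759  2:12290  3:4932  4:3116  5:13623  6:12856  7:8245
  8:1250  9:13682  10:2633  11:4552  12:3467  13:5012  14:8832  15:6751
  16:8637  17:10007  18:4761  19:10837  20:2185  21:8295  22:11698  23:9387
  24:1715  25:9091  26:10818  27:1515  28:8552  29:496  30:5187  31:4147
  32:12345  33:5424  34:5267  35:9863  36:5473  37:1205  38:7029  39:13374
  40:2628  41:757  42:10772  43:7854  44:7003  45:7391  46:13112  47:10035
  48:12262  49:11182  50:2771  51:13037  52:8114  53:11829  54:12559  55:2838
  56:8886  57:6484  58:12249  59:1315  60:8013  61:3925  62:8859  63:13493
  64:10443  65:5661  66:6387  67:7381  68:5522  69:10894  70:4195  71:7524
  72:4051  73:8236  74:8170  75:13080  76:13249  77:4010  78:4619  79:13067
  80:3382  81:9252  82:9258  83:61  84:5046  85:7136  86:12081  87:11313
  88:5943  89:409  90:7909  91:7495  92:9542  93:9352  94:2652  95:5222
  96:3210  97:2463  98:13032  99:4319  100:5383  101:1650  102:1009  103:9526
  104:10959  105:12277  106:8816  107:8358  108:4511  109:13601  110:9909  111:12885
  112:2754  113:134  114:5449  115:10491  116:840  117:5014
Giant step factor: 759^(-118) ≡ 2058 (mod 13751).
Scan 13453·2058^i mod 13751 for i = 0, 1, …:
  i=0: 13453   i=1: 5511   i=2: 10814   i=3: 6094
  i=4: 540   i=5: 11240   i=6: 2738   i=7: 10645
  i=8: 2067   i=9: 4827     …   i=82: 7405
  i=83: 3382
Match at i=83, j=80: n = 83·118 + 80 = 9874.

9874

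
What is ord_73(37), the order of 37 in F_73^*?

9

The order of 37 must divide p − 1 = 72 = 2^3 · 3^2.
Divisors: 1, 2, 3, 4, 6, 8, 9, 12, 18, 24, 36, 72.
Check each in increasing order: 37^1 ≡ 37;  37^2 ≡ 55;  37^3 ≡ 64;  37^4 ≡ 32;  37^6 ≡ 8;  37^8 ≡ 2;  37^9 ≡ 1.
Smallest exponent giving 1 is 9.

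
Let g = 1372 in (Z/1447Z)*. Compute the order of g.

723

The order of 1372 must divide p − 1 = 1446 = 2 · 3 · 241.
Divisors: 1, 2, 3, 6, 241, 482, 723, 1446.
Check each in increasing order: 1372^1 ≡ 1372;  1372^2 ≡ 1284;  1372^3 ≡ 649;  1372^6 ≡ 124;  1372^241 ≡ 742;  1372^482 ≡ 704;  1372^723 ≡ 1.
Smallest exponent giving 1 is 723.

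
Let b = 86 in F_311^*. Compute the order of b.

62

The order of 86 must divide p − 1 = 310 = 2 · 5 · 31.
Divisors: 1, 2, 5, 10, 31, 62, 155, 310.
Check each in increasing order: 86^1 ≡ 86;  86^2 ≡ 243;  86^5 ≡ 206;  86^10 ≡ 140;  86^31 ≡ 310;  86^62 ≡ 1.
Smallest exponent giving 1 is 62.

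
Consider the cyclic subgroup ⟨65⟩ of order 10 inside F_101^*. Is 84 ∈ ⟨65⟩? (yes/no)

yes

84 ∈ ⟨65⟩ iff 84^10 ≡ 1 (mod 101), since |⟨65⟩| = 10.
84^10 mod 101 = 1.
Since 1 = 1, 84 lies in the subgroup.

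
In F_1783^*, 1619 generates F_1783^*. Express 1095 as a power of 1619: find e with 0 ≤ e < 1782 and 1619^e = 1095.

473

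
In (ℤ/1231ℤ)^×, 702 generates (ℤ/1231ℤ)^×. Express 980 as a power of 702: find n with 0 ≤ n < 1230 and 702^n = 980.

Baby-step giant-step with m = ceil(sqrt(1230)) = 36.
Baby table (702^j mod 1231 for j=0..35):
  0:1  1:702  2:404  3:478  4:724  5:1076  6:749  7:161
  8:1001  9:1032  10:636  11:850  12:896  13:1182  14:70  15:1131
  16:1198  17:223  18:209  19:229  20:728  21:191  22:1134  23:842
  24:204  25:412  26:1170  27:263  28:1207  29:386  30:152  31:838
  32:1089  33:27  34:489  35:1060
Giant step factor: 702^(-36) ≡ 1010 (mod 1231).
Scan 980·1010^i mod 1231 for i = 0, 1, …:
  i=0: 980   i=1: 76   i=2: 438   i=3: 451
  i=4: 40   i=5: 1008   i=6: 43   i=7: 345
  i=8: 77   i=9: 217     …   i=21: 576
  i=22: 728
Match at i=22, j=20: n = 22·36 + 20 = 812.

812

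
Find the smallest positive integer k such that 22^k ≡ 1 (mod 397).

396

The order of 22 must divide p − 1 = 396 = 2^2 · 3^2 · 11.
Divisors: 1, 2, 3, 4, 6, 9, 11, 12, 18, 22, 33, 36, 44, 66, 99, 132, 198, 396.
Check each in increasing order: 22^1 ≡ 22;  22^2 ≡ 87;  22^3 ≡ 326;  22^4 ≡ 26;  22^6 ≡ 277;  22^9 ≡ 183;  22^11 ≡ 41;  22^12 ≡ 108;  22^18 ≡ 141;  22^22 ≡ 93;  22^33 ≡ 240;  22^36 ≡ 31;  22^44 ≡ 312;  22^66 ≡ 35;  22^99 ≡ 63;  22^132 ≡ 34;  22^198 ≡ 396;  22^396 ≡ 1.
Smallest exponent giving 1 is 396.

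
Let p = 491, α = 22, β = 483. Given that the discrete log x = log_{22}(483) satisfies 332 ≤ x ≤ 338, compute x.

334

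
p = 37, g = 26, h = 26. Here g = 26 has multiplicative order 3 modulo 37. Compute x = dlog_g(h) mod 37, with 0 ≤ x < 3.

Successive powers of 26 modulo 37:
  26^0=1  26^1=26
So 26^1 ≡ 26 (mod 37), giving x = 1.

1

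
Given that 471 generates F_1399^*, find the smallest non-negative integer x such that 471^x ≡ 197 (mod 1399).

825

Baby-step giant-step with m = ceil(sqrt(1398)) = 38.
Baby table (471^j mod 1399 for j=0..37):
  0:1  1:471  2:799  3:1397  4:457  5:1200  6:4  7:485
  8:398  9:1391  10:429  11:603  12:16  13:541  14:193  15:1367
  16:317  17:1013  18:64  19:765  20:772  21:1271  22:1268  23:1254
  24:256  25:262  26:290  27:887  28:875  29:819  30:1024  31:1048
  32:1160  33:750  34:702  35:478  36:1298  37:1394
Giant step factor: 471^(-38) ≡ 1339 (mod 1399).
Scan 197·1339^i mod 1399 for i = 0, 1, …:
  i=0: 197   i=1: 771   i=2: 1306   i=3: 1383
  i=4: 960   i=5: 1158   i=6: 470   i=7: 1179
  i=8: 609   i=9: 1233     …   i=20: 1221
  i=21: 887
Match at i=21, j=27: x = 21·38 + 27 = 825.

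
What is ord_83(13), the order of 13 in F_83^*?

The order of 13 must divide p − 1 = 82 = 2 · 41.
Divisors: 1, 2, 41, 82.
Check each in increasing order: 13^1 ≡ 13;  13^2 ≡ 3;  13^41 ≡ 82;  13^82 ≡ 1.
Smallest exponent giving 1 is 82.

82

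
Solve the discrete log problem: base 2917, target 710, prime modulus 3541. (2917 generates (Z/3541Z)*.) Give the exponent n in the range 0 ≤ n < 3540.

2318

Baby-step giant-step with m = ceil(sqrt(3540)) = 60.
Baby table (2917^j mod 3541 for j=0..59):
  0:1  1:2917  2:3407  3:2173  4:251  5:2721  6:1776  7:109
  8:2804  9:3099  10:3151  11:2572  12:2686  13:2370  14:1258  15:1110
  16:1396  17:3523  18:609  19:2412  20:3378  21:2564  22:596  23:3442
  24:1579  25:2643  26:874  27:3479  28:3278  29:1226  30:3373  31:2143
  32:1266  33:3200  34:324  35:3202  36:2617  37:2934  38:3422  39:3436
  40:1782  41:3447  42:2000  43:1973  44:1116  45:1193  46:2719  47:3024
  48:377  49:1999  50:2597  51:1250  52:2561  53:2468  54:303  55:2142
  56:1890  57:3334  58:1692  59:2951
Giant step factor: 2917^(-60) ≡ 715 (mod 3541).
Scan 710·715^i mod 3541 for i = 0, 1, …:
  i=0: 710   i=1: 1287   i=2: 3086   i=3: 447
  i=4: 915   i=5: 2681   i=6: 1234   i=7: 601
  i=8: 1254   i=9: 737     …   i=37: 1753
  i=38: 3422
Match at i=38, j=38: n = 38·60 + 38 = 2318.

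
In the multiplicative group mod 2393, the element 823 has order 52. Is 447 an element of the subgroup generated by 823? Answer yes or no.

447 ∈ ⟨823⟩ iff 447^52 ≡ 1 (mod 2393), since |⟨823⟩| = 52.
447^52 mod 2393 = 676.
Since 676 ≠ 1, 447 does not lie in the subgroup.

no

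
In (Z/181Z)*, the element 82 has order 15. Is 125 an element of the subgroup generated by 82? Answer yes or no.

yes

⟨82⟩ has order 15; its elements mod 181 are {1, 5, 25, 27, 29, 42, 48, 59, 82, 114, 117, 125, 132, 135, 145}.
125 is in this set.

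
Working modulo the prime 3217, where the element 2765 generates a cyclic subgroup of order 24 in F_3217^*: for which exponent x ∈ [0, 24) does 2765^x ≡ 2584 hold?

Successive powers of 2765 modulo 3217:
  2765^0=1  2765^1=2765  2765^2=1633  2765^3=1794  2765^4=3013  2765^5=2132
  2765^6=1436  2765^7=762  2765^8=3012  2765^9=2584
So 2765^9 ≡ 2584 (mod 3217), giving x = 9.

9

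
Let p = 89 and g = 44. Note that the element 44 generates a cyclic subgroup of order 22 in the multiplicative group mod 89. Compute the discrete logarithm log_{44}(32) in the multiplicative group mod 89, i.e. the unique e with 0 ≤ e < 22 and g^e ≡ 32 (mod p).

6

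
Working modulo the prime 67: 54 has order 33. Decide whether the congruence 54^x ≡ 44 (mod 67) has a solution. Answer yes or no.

44 ∈ ⟨54⟩ iff 44^33 ≡ 1 (mod 67), since |⟨54⟩| = 33.
44^33 mod 67 = 66.
Since 66 ≠ 1, 44 does not lie in the subgroup.

no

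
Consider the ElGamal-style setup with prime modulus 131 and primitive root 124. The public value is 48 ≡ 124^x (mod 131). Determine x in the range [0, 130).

36

Baby-step giant-step with m = ceil(sqrt(130)) = 12.
Baby table (124^j mod 131 for j=0..11):
  0:1  1:124  2:49  3:50  4:43  5:92  6:11  7:54
  8:15  9:26  10:80  11:95
Giant step factor: 124^(-12) ≡ 13 (mod 131).
Scan 48·13^i mod 131 for i = 0, 1, …:
  i=0: 48   i=1: 100   i=2: 121   i=3: 1
Match at i=3, j=0: x = 3·12 + 0 = 36.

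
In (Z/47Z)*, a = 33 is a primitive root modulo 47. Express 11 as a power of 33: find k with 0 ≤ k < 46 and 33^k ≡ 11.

Baby-step giant-step with m = ceil(sqrt(46)) = 7.
Baby table (33^j mod 47 for j=0..6):
  0:1  1:33  2:8  3:29  4:17  5:44  6:42
Giant step factor: 33^(-7) ≡ 45 (mod 47).
Scan 11·45^i mod 47 for i = 0, 1, …:
  i=0: 11   i=1: 25   i=2: 44
Match at i=2, j=5: k = 2·7 + 5 = 19.

19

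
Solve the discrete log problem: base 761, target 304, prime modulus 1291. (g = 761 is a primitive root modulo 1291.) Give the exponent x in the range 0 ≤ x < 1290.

Baby-step giant-step with m = ceil(sqrt(1290)) = 36.
Baby table (761^j mod 1291 for j=0..35):
  0:1  1:761  2:753  3:1120  4:260  5:337  6:839  7:725
  8:468  9:1123  10:1252  11:14  12:326  13:214  14:188  15:1058
  16:845  17:127  18:1113  19:97  20:230  21:745  22:196  23:691
  24:414  25:50  26:611  27:211  28:487  29:90  30:67  31:638
  32:102  33:162  34:637  35:632
Giant step factor: 761^(-36) ≡ 533 (mod 1291).
Scan 304·533^i mod 1291 for i = 0, 1, …:
  i=0: 304   i=1: 657   i=2: 320   i=3: 148
  i=4: 133   i=5: 1175   i=6: 140   i=7: 1033
  i=8: 623   i=9: 272     …   i=31: 1186
  i=32: 839
Match at i=32, j=6: x = 32·36 + 6 = 1158.

1158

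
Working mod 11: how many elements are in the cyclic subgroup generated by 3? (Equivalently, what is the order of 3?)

5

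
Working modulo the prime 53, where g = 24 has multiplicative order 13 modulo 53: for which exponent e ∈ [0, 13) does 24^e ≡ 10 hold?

5

Successive powers of 24 modulo 53:
  24^0=1  24^1=24  24^2=46  24^3=44  24^4=49  24^5=10
So 24^5 ≡ 10 (mod 53), giving e = 5.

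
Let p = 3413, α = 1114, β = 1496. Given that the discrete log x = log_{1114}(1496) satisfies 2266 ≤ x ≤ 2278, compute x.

Compute 1114^2266 mod 3413 = 2770, then multiply by 1114 repeatedly:
  1114^2266=2770  1114^2267=428  1114^2268=2385  1114^2269=1576  1114^2270=1382
  1114^2271=285  1114^2272=81  1114^2273=1496
Found 1496 at exponent 2273.

2273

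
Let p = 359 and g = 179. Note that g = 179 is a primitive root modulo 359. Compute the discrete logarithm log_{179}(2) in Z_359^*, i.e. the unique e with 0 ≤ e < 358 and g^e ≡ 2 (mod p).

178

Baby-step giant-step with m = ceil(sqrt(358)) = 19.
Baby table (179^j mod 359 for j=0..18):
  0:1  1:179  2:90  3:314  4:202  5:258  6:230  7:244
  8:237  9:61  10:149  11:105  12:127  13:116  14:301  15:29
  16:165  17:97  18:131
Giant step factor: 179^(-19) ≡ 211 (mod 359).
Scan 2·211^i mod 359 for i = 0, 1, …:
  i=0: 2   i=1: 63   i=2: 10   i=3: 315
  i=4: 50   i=5: 139   i=6: 250   i=7: 336
  i=8: 173   i=9: 244
Match at i=9, j=7: e = 9·19 + 7 = 178.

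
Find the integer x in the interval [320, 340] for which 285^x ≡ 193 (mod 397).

325

Compute 285^320 mod 397 = 364, then multiply by 285 repeatedly:
  285^320=364  285^321=123  285^322=119  285^323=170  285^324=16
  285^325=193
Found 193 at exponent 325.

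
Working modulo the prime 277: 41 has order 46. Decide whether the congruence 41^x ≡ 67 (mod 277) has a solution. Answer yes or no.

no

67 ∈ ⟨41⟩ iff 67^46 ≡ 1 (mod 277), since |⟨41⟩| = 46.
67^46 mod 277 = 160.
Since 160 ≠ 1, 67 does not lie in the subgroup.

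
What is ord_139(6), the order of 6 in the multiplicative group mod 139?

The order of 6 must divide p − 1 = 138 = 2 · 3 · 23.
Divisors: 1, 2, 3, 6, 23, 46, 69, 138.
Check each in increasing order: 6^1 ≡ 6;  6^2 ≡ 36;  6^3 ≡ 77;  6^6 ≡ 91;  6^23 ≡ 1.
Smallest exponent giving 1 is 23.

23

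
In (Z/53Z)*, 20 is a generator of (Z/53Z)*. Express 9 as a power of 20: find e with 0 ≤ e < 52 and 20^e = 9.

6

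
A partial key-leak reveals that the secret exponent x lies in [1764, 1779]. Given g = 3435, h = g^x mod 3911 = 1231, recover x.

1766

Compute 3435^1764 mod 3911 = 3145, then multiply by 3435 repeatedly:
  3435^1764=3145  3435^1765=893  3435^1766=1231
Found 1231 at exponent 1766.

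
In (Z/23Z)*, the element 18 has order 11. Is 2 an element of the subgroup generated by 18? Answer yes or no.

yes

2 ∈ ⟨18⟩ iff 2^11 ≡ 1 (mod 23), since |⟨18⟩| = 11.
2^11 mod 23 = 1.
Since 1 = 1, 2 lies in the subgroup.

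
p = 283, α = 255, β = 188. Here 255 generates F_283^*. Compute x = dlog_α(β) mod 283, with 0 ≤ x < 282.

Baby-step giant-step with m = ceil(sqrt(282)) = 17.
Baby table (255^j mod 283 for j=0..16):
  0:1  1:255  2:218  3:122  4:263  5:277  6:168  7:107
  8:117  9:120  10:36  11:124  12:207  13:147  14:129  15:67
  16:105
Giant step factor: 255^(-17) ≡ 18 (mod 283).
Scan 188·18^i mod 283 for i = 0, 1, …:
  i=0: 188   i=1: 271   i=2: 67
Match at i=2, j=15: x = 2·17 + 15 = 49.

49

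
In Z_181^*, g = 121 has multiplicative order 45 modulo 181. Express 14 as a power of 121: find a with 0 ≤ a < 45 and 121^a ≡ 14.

Successive powers of 121 modulo 181:
  121^0=1  121^1=121  121^2=161  121^3=114  121^4=38  121^5=73
  121^6=145  121^7=169  121^8=177  121^9=59  121^10=80  121^11=87
  121^12=29  121^13=70  121^14=144  121^15=48  121^16=16  121^17=126
  121^18=42  121^19=14
So 121^19 ≡ 14 (mod 181), giving a = 19.

19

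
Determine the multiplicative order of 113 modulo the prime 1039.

173

The order of 113 must divide p − 1 = 1038 = 2 · 3 · 173.
Divisors: 1, 2, 3, 6, 173, 346, 519, 1038.
Check each in increasing order: 113^1 ≡ 113;  113^2 ≡ 301;  113^3 ≡ 765;  113^6 ≡ 268;  113^173 ≡ 1.
Smallest exponent giving 1 is 173.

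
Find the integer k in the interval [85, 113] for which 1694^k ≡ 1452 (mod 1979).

94

Compute 1694^85 mod 1979 = 122, then multiply by 1694 repeatedly:
  1694^85=122  1694^86=852  1694^87=597  1694^88=49  1694^89=1867
  1694^90=256  1694^91=263  1694^92=247  1694^93=849  1694^94=1452
Found 1452 at exponent 94.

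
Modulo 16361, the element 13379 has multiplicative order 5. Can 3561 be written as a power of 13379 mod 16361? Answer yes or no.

no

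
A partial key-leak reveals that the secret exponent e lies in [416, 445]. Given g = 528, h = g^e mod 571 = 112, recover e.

Compute 528^416 mod 571 = 264, then multiply by 528 repeatedly:
  528^416=264  528^417=68  528^418=502  528^419=112
Found 112 at exponent 419.

419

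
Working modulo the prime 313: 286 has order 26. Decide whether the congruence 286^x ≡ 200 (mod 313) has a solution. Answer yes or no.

200 ∈ ⟨286⟩ iff 200^26 ≡ 1 (mod 313), since |⟨286⟩| = 26.
200^26 mod 313 = 1.
Since 1 = 1, 200 lies in the subgroup.

yes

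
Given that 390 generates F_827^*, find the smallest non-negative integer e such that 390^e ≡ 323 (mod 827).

Baby-step giant-step with m = ceil(sqrt(826)) = 29.
Baby table (390^j mod 827 for j=0..28):
  0:1  1:390  2:759  3:771  4:489  5:500  6:655  7:734
  8:118  9:535  10:246  11:8  12:639  13:283  14:379  15:604
  16:692  17:278  18:83  19:117  20:145  21:314  22:64  23:150
  24:610  25:551  26:697  27:574  28:570
Giant step factor: 390^(-29) ≡ 345 (mod 827).
Scan 323·345^i mod 827 for i = 0, 1, …:
  i=0: 323   i=1: 617   i=2: 326   i=3: 825
  i=4: 137   i=5: 126   i=6: 466   i=7: 332
  i=8: 414   i=9: 586     …   i=25: 330
  i=26: 551
Match at i=26, j=25: e = 26·29 + 25 = 779.

779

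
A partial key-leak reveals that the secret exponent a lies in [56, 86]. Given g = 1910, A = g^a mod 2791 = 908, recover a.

Compute 1910^56 mod 2791 = 224, then multiply by 1910 repeatedly:
  1910^56=224  1910^57=817  1910^58=301  1910^59=2755  1910^60=1015
  1910^61=1696  1910^62=1800  1910^63=2279  1910^64=1721  1910^65=2103
  1910^66=481  1910^67=471  1910^68=908
Found 908 at exponent 68.

68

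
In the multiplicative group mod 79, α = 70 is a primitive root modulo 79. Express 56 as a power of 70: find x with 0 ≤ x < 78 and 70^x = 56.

13

Successive powers of 70 modulo 79:
  70^0=1  70^1=70  70^2=2  70^3=61  70^4=4  70^5=43
  70^6=8  70^7=7  70^8=16  70^9=14  70^10=32  70^11=28
  70^12=64  70^13=56
So 70^13 ≡ 56 (mod 79), giving x = 13.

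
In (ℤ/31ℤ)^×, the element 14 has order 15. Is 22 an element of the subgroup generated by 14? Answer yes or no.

no

22 ∈ ⟨14⟩ iff 22^15 ≡ 1 (mod 31), since |⟨14⟩| = 15.
22^15 mod 31 = 30.
Since 30 ≠ 1, 22 does not lie in the subgroup.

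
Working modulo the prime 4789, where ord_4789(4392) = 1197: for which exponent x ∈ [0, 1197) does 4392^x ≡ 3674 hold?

Baby-step giant-step with m = ceil(sqrt(1197)) = 35.
Baby table (4392^j mod 4789 for j=0..34):
  0:1  1:4392  2:4361  3:2301  4:1202  5:1706  6:2756  7:2549
  8:3315  9:920  10:3513  11:3727  12:182  13:4370  14:3517  15:2139
  16:3259  17:3996  18:3536  19:4174  20:4705  21:4614  22:2429  23:3065
  24:4390  25:366  26:3157  27:1389  28:4091  29:4133  30:1826  31:3006
  32:3868  33:1673  34:1490
Giant step factor: 4392^(-35) ≡ 1921 (mod 4789).
Scan 3674·1921^i mod 4789 for i = 0, 1, …:
  i=0: 3674   i=1: 3557   i=2: 3883   i=3: 2770
  i=4: 591   i=5: 318   i=6: 2675   i=7: 78
  i=8: 1379   i=9: 742   i=10: 3049   i=11: 182
Match at i=11, j=12: x = 11·35 + 12 = 397.

397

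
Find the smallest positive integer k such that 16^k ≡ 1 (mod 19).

9

The order of 16 must divide p − 1 = 18 = 2 · 3^2.
Divisors: 1, 2, 3, 6, 9, 18.
Check each in increasing order: 16^1 ≡ 16;  16^2 ≡ 9;  16^3 ≡ 11;  16^6 ≡ 7;  16^9 ≡ 1.
Smallest exponent giving 1 is 9.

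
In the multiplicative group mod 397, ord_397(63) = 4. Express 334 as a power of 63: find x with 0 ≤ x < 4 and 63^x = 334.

Successive powers of 63 modulo 397:
  63^0=1  63^1=63  63^2=396  63^3=334
So 63^3 ≡ 334 (mod 397), giving x = 3.

3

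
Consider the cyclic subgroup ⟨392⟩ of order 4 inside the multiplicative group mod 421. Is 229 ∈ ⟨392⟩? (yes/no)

no

⟨392⟩ has order 4; its elements mod 421 are {1, 29, 392, 420}.
229 is not in this set.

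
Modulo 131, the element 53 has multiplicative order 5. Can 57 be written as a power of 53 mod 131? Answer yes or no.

57 ∈ ⟨53⟩ iff 57^5 ≡ 1 (mod 131), since |⟨53⟩| = 5.
57^5 mod 131 = 18.
Since 18 ≠ 1, 57 does not lie in the subgroup.

no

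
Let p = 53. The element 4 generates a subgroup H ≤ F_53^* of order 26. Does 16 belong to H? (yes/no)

yes

16 ∈ ⟨4⟩ iff 16^26 ≡ 1 (mod 53), since |⟨4⟩| = 26.
16^26 mod 53 = 1.
Since 1 = 1, 16 lies in the subgroup.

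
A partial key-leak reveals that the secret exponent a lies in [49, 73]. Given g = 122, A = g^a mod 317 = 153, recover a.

Compute 122^49 mod 317 = 248, then multiply by 122 repeatedly:
  122^49=248  122^50=141  122^51=84  122^52=104  122^53=8
  122^54=25  122^55=197  122^56=259  122^57=215  122^58=236
  122^59=262  122^60=264  122^61=191  122^62=161  122^63=305
  122^64=121  122^65=180  122^66=87  122^67=153
Found 153 at exponent 67.

67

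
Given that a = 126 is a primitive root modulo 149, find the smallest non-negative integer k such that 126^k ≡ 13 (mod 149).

Baby-step giant-step with m = ceil(sqrt(148)) = 13.
Baby table (126^j mod 149 for j=0..12):
  0:1  1:126  2:82  3:51  4:19  5:10  6:68  7:75
  8:63  9:41  10:100  11:84  12:5
Giant step factor: 126^(-13) ≡ 57 (mod 149).
Scan 13·57^i mod 149 for i = 0, 1, …:
  i=0: 13   i=1: 145   i=2: 70   i=3: 116
  i=4: 56   i=5: 63
Match at i=5, j=8: k = 5·13 + 8 = 73.

73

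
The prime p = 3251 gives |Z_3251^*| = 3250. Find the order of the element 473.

325

The order of 473 must divide p − 1 = 3250 = 2 · 5^3 · 13.
Divisors: 1, 2, 5, 10, 13, 25, 26, 50, 65, 125, 130, 250, 325, 650, 1625, 3250.
Check each in increasing order: 473^1 ≡ 473;  473^2 ≡ 2661;  473^5 ≡ 1154;  473^10 ≡ 2057;  473^13 ≡ 1586;  473^25 ≡ 2390;  473^26 ≡ 2373;  473^50 ≡ 93;  473^65 ≡ 2199;  473^125 ≡ 1252;  473^130 ≡ 1364;  473^250 ≡ 522;  473^325 ≡ 1.
Smallest exponent giving 1 is 325.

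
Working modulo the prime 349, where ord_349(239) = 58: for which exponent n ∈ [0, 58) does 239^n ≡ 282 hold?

Baby-step giant-step with m = ceil(sqrt(58)) = 8.
Baby table (239^j mod 349 for j=0..7):
  0:1  1:239  2:234  3:86  4:312  5:231  6:67  7:308
Giant step factor: 239^(-8) ≡ 168 (mod 349).
Scan 282·168^i mod 349 for i = 0, 1, …:
  i=0: 282   i=1: 261   i=2: 223   i=3: 121
  i=4: 86
Match at i=4, j=3: n = 4·8 + 3 = 35.

35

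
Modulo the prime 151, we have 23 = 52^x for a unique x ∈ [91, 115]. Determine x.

115

Compute 52^91 mod 151 = 82, then multiply by 52 repeatedly:
  52^91=82  52^92=36  52^93=60  52^94=100  52^95=66
  52^96=110  52^97=133  52^98=121  52^99=101  52^100=118
  52^101=96  52^102=9  52^103=15  52^104=25  52^105=92
  52^106=103  52^107=71  52^108=68  52^109=63  52^110=105
  52^111=24  52^112=40  52^113=117  52^114=44  52^115=23
Found 23 at exponent 115.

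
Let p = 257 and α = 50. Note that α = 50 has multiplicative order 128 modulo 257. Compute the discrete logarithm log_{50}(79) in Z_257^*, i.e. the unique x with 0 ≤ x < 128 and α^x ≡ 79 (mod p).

5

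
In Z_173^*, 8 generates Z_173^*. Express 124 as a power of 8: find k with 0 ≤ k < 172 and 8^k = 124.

92

Baby-step giant-step with m = ceil(sqrt(172)) = 14.
Baby table (8^j mod 173 for j=0..13):
  0:1  1:8  2:64  3:166  4:117  5:71  6:49  7:46
  8:22  9:3  10:24  11:19  12:152  13:5
Giant step factor: 8^(-14) ≡ 13 (mod 173).
Scan 124·13^i mod 173 for i = 0, 1, …:
  i=0: 124   i=1: 55   i=2: 23   i=3: 126
  i=4: 81   i=5: 15   i=6: 22
Match at i=6, j=8: k = 6·14 + 8 = 92.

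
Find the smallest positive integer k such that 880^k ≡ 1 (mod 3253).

813

The order of 880 must divide p − 1 = 3252 = 2^2 · 3 · 271.
Divisors: 1, 2, 3, 4, 6, 12, 271, 542, 813, 1084, 1626, 3252.
Check each in increasing order: 880^1 ≡ 880;  880^2 ≡ 186;  880^3 ≡ 1030;  880^4 ≡ 2066;  880^6 ≡ 422;  880^12 ≡ 2422;  880^271 ≡ 1813;  880^542 ≡ 1439;  880^813 ≡ 1.
Smallest exponent giving 1 is 813.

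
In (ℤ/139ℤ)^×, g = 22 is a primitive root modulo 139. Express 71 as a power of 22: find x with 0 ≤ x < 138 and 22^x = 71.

74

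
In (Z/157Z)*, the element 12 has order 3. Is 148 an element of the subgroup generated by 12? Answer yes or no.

no

⟨12⟩ has order 3; its elements mod 157 are {1, 12, 144}.
148 is not in this set.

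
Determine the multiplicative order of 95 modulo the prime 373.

93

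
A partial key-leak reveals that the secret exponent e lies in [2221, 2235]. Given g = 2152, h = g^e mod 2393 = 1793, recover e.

2227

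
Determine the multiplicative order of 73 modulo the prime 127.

The order of 73 must divide p − 1 = 126 = 2 · 3^2 · 7.
Divisors: 1, 2, 3, 6, 7, 9, 14, 18, 21, 42, 63, 126.
Check each in increasing order: 73^1 ≡ 73;  73^2 ≡ 122;  73^3 ≡ 16;  73^6 ≡ 2;  73^7 ≡ 19;  73^9 ≡ 32;  73^14 ≡ 107;  73^18 ≡ 8;  73^21 ≡ 1.
Smallest exponent giving 1 is 21.

21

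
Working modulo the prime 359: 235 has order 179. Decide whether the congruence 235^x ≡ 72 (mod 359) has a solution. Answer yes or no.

72 ∈ ⟨235⟩ iff 72^179 ≡ 1 (mod 359), since |⟨235⟩| = 179.
72^179 mod 359 = 1.
Since 1 = 1, 72 lies in the subgroup.

yes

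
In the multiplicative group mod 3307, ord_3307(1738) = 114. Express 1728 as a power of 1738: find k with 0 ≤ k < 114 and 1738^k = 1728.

Baby-step giant-step with m = ceil(sqrt(114)) = 11.
Baby table (1738^j mod 3307 for j=0..10):
  0:1  1:1738  2:1353  3:237  4:1838  5:3189  6:3257  7:2389
  8:1797  9:1378  10:696
Giant step factor: 1738^(-11) ≡ 88 (mod 3307).
Scan 1728·88^i mod 3307 for i = 0, 1, …:
  i=0: 1728   i=1: 3249   i=2: 1510   i=3: 600
  i=4: 3195   i=5: 65   i=6: 2413   i=7: 696
Match at i=7, j=10: k = 7·11 + 10 = 87.

87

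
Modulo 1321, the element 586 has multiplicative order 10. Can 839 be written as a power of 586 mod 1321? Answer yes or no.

no

⟨586⟩ has order 10; its elements mod 1321 are {1, 64, 133, 516, 586, 735, 805, 1188, 1257, 1320}.
839 is not in this set.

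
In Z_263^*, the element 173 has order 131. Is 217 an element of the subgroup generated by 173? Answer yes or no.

no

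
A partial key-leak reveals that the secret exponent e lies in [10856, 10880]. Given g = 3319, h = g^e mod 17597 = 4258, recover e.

Compute 3319^10856 mod 17597 = 3192, then multiply by 3319 repeatedly:
  3319^10856=3192  3319^10857=854  3319^10858=1309  3319^10859=15709  3319^10860=15857
  3319^10861=14353  3319^10862=2528  3319^10863=14260  3319^10864=10607  3319^10865=10633
  3319^10866=8942  3319^10867=9956  3319^10868=14395  3319^10869=1150  3319^10870=15898
  3319^10871=9656  3319^10872=4127  3319^10873=7047  3319^10874=2580  3319^10875=10878
  3319^10876=12635  3319^10877=1914  3319^10878=49  3319^10879=4258
Found 4258 at exponent 10879.

10879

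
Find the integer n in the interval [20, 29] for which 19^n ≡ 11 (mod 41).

Compute 19^20 mod 41 = 40, then multiply by 19 repeatedly:
  19^20=40  19^21=22  19^22=8  19^23=29  19^24=18
  19^25=14  19^26=20  19^27=11
Found 11 at exponent 27.

27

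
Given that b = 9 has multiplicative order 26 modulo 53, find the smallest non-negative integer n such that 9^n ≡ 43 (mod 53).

Successive powers of 9 modulo 53:
  9^0=1  9^1=9  9^2=28  9^3=40  9^4=42  9^5=7
  9^6=10  9^7=37  9^8=15  9^9=29  9^10=49  9^11=17
  9^12=47  9^13=52  9^14=44  9^15=25  9^16=13  9^17=11
  9^18=46  9^19=43
So 9^19 ≡ 43 (mod 53), giving n = 19.

19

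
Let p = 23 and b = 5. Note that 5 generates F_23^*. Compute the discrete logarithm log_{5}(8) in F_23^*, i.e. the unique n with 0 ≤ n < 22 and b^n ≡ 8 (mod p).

6

Successive powers of 5 modulo 23:
  5^0=1  5^1=5  5^2=2  5^3=10  5^4=4  5^5=20
  5^6=8
So 5^6 ≡ 8 (mod 23), giving n = 6.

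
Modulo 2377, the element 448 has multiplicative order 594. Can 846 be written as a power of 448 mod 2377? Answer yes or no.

846 ∈ ⟨448⟩ iff 846^594 ≡ 1 (mod 2377), since |⟨448⟩| = 594.
846^594 mod 2377 = 1.
Since 1 = 1, 846 lies in the subgroup.

yes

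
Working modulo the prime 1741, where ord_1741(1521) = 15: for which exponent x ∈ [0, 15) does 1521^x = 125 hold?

Successive powers of 1521 modulo 1741:
  1521^0=1  1521^1=1521  1521^2=1393  1521^3=1697  1521^4=975  1521^5=1384
  1521^6=195  1521^7=625  1521^8=39  1521^9=125
So 1521^9 ≡ 125 (mod 1741), giving x = 9.

9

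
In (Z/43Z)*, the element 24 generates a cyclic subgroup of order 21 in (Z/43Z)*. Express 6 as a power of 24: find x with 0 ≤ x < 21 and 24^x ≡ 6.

7

Successive powers of 24 modulo 43:
  24^0=1  24^1=24  24^2=17  24^3=21  24^4=31  24^5=13
  24^6=11  24^7=6
So 24^7 ≡ 6 (mod 43), giving x = 7.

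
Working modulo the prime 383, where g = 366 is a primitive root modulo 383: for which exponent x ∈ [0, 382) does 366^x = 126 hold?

186

Baby-step giant-step with m = ceil(sqrt(382)) = 20.
Baby table (366^j mod 383 for j=0..19):
  0:1  1:366  2:289  3:66  4:27  5:307  6:143  7:250
  8:346  9:246  10:31  11:239  12:150  13:131  14:71  15:325
  16:220  17:90  18:2  19:349
Giant step factor: 366^(-20) ≡ 55 (mod 383).
Scan 126·55^i mod 383 for i = 0, 1, …:
  i=0: 126   i=1: 36   i=2: 65   i=3: 128
  i=4: 146   i=5: 370   i=6: 51   i=7: 124
  i=8: 309   i=9: 143
Match at i=9, j=6: x = 9·20 + 6 = 186.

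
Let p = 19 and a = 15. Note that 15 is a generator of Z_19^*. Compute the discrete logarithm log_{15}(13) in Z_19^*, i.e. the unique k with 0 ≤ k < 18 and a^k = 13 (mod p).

7

Successive powers of 15 modulo 19:
  15^0=1  15^1=15  15^2=16  15^3=12  15^4=9  15^5=2
  15^6=11  15^7=13
So 15^7 ≡ 13 (mod 19), giving k = 7.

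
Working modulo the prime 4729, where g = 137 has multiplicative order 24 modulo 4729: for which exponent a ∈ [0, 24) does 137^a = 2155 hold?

19

Successive powers of 137 modulo 4729:
  137^0=1  137^1=137  137^2=4582  137^3=3506  137^4=2693  137^5=79
  137^6=1365  137^7=2574  137^8=2692  137^9=4671  137^10=1512  137^11=3797
  137^12=4728  137^13=4592  137^14=147  137^15=1223  137^16=2036  137^17=4650
  137^18=3364  137^19=2155
So 137^19 ≡ 2155 (mod 4729), giving a = 19.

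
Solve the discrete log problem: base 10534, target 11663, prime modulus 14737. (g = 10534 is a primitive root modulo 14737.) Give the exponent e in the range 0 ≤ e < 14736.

Baby-step giant-step with m = ceil(sqrt(14736)) = 122.
Baby table (10534^j mod 14737 for j=0..121):
  0:1  1:10534  2:10283  3:4172  4:2114  5:1269  6:1187  7:6882
  8:3685  9:532  10:4028  11:3129  12:8954  13:4636  14:11943  15:12530
  16:6448  17:399  18:3021  19:6031  20:14084  21:3477  22:5273  23:2029
  24:4836  25:11352  26:5950  27:839  28:10563  29:6292  30:7639  31:5206
  32:3627  33:8514  34:11831  35:11682  36:4238  37:4719  38:2045  39:11273
  40:13773  41:13754  42:5189  43:1393  44:10547  45:14592  46:5218  47:12139
  48:14014  49:2947  50:7576  51:4729  52:4226  53:10944  54:11282  55:5420
  56:3142  57:13263  58:5682  59:7231  60:10538  61:8208  62:1093  63:4065
  64:9725  65:6263  66:11630  67:1739  68:535  69:6156  70:4504  71:6733
  72:10978  73:1013  74:1354  75:12357  76:11454  77:4617  78:3378  79:8734
  80:865  81:4444  82:8384  83:12952  84:1222  85:7147  86:9902  87:13919
  88:4333  89:3333  90:6288  91:9714  92:8285  93:1676  94:58  95:6755
  96:6934  97:6184  98:4716  99:14654  100:9898  101:1257  102:7412  103:1382
  104:12569  105:4638  106:3537  107:3622  108:55  109:4627  110:5559  111:8405
  112:13111  113:10847  114:6337  115:10085  116:11094  117:14523  118:485  119:9988
  120:6149  121:4451
Giant step factor: 10534^(-122) ≡ 14206 (mod 14737).
Scan 11663·14206^i mod 14737 for i = 0, 1, …:
  i=0: 11663   i=1: 11224   i=2: 8541   i=3: 3725
  i=4: 11520   i=5: 13472   i=6: 8550   i=7: 13683
  i=8: 14405   i=9: 14185     …   i=30: 10172
  i=31: 7147
Match at i=31, j=85: e = 31·122 + 85 = 3867.

3867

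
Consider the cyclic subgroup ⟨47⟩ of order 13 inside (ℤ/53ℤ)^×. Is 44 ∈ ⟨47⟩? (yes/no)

yes

44 ∈ ⟨47⟩ iff 44^13 ≡ 1 (mod 53), since |⟨47⟩| = 13.
44^13 mod 53 = 1.
Since 1 = 1, 44 lies in the subgroup.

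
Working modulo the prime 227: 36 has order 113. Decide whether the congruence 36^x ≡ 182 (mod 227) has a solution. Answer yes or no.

182 ∈ ⟨36⟩ iff 182^113 ≡ 1 (mod 227), since |⟨36⟩| = 113.
182^113 mod 227 = 1.
Since 1 = 1, 182 lies in the subgroup.

yes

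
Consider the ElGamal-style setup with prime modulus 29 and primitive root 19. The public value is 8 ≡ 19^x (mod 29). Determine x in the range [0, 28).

Successive powers of 19 modulo 29:
  19^0=1  19^1=19  19^2=13  19^3=15  19^4=24  19^5=21
  19^6=22  19^7=12  19^8=25  19^9=11  19^10=6  19^11=27
  19^12=20  19^13=3  19^14=28  19^15=10  19^16=16  19^17=14
  19^18=5  19^19=8
So 19^19 ≡ 8 (mod 29), giving x = 19.

19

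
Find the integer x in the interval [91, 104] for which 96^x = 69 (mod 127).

104

Compute 96^91 mod 127 = 24, then multiply by 96 repeatedly:
  96^91=24  96^92=18  96^93=77  96^94=26  96^95=83
  96^96=94  96^97=7  96^98=37  96^99=123  96^100=124
  96^101=93  96^102=38  96^103=92  96^104=69
Found 69 at exponent 104.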